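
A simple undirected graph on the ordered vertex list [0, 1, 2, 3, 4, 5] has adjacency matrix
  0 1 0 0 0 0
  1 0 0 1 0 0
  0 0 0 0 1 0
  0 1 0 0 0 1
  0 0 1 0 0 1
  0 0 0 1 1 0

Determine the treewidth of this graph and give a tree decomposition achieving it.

Each bag holds 2 vertices, so the decomposition has width 1, which upper-bounds the treewidth. G has an edge, so its treewidth is at least 1. Therefore the treewidth is 1.

Treewidth 1.
One optimal decomposition is:
Bags: B1 = {2, 4}  B2 = {4, 5}  B3 = {3, 5}  B4 = {1, 3}  B5 = {0, 1}
Tree: B1–B2, B2–B3, B3–B4, B4–B5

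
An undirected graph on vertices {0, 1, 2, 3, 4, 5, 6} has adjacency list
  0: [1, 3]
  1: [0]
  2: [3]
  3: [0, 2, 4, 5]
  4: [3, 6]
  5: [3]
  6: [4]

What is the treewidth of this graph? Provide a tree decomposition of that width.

The largest bag has 2 vertices, giving width 1; this decomposition certifies tw(G) ≤ 1. Any graph with an edge has treewidth ≥ 1, and G has the edge 0–3. Combining the bounds, tw(G) = 1.

Treewidth 1.
One optimal decomposition is:
Bags: B1 = {0, 3}  B2 = {0, 1}  B3 = {2, 3}  B4 = {3, 5}  B5 = {3, 4}  B6 = {4, 6}
Tree: B1–B2, B1–B3, B3–B4, B1–B5, B5–B6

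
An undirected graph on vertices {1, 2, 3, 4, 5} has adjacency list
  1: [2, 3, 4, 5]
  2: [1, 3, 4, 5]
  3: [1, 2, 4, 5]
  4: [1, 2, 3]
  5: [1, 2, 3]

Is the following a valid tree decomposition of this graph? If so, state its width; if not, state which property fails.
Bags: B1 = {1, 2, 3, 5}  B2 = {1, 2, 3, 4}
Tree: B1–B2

Checking the three conditions: (i) the bags cover all of {1, 2, 3, 4, 5}; (ii) for each edge, some bag contains both endpoints; (iii) the bags containing any fixed vertex form a subtree. All hold, so the decomposition is valid with width 4 − 1 = 3.

Yes; width 3.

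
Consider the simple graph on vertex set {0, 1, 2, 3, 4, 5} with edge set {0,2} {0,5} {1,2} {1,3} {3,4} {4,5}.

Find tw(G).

2

A width-2 tree decomposition is:
Bags: B1 = {0, 4, 5}  B2 = {0, 2, 4}  B3 = {1, 2, 4}  B4 = {1, 3, 4}
Tree: B1–B2, B2–B3, B3–B4
Each bag holds 3 vertices, so the decomposition has width 2, which upper-bounds the treewidth. The edges 4–5–0–2–1–3–4 form a cycle, so G is not a tree and its treewidth is at least 2. Therefore the treewidth is 2.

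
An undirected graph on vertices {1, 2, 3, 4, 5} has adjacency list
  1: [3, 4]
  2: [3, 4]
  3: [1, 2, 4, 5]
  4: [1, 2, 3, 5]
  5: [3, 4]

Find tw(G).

2

A width-2 tree decomposition is:
Bags: B1 = {2, 3, 4}  B2 = {1, 3, 4}  B3 = {3, 4, 5}
Tree: B1–B2, B1–B3
Each bag holds 3 vertices, so the decomposition has width 2, which upper-bounds the treewidth. Conversely, {1, 3, 4} is a clique of size 3, and the vertices of any clique must share a bag in every tree decomposition; so some bag has ≥ 3 vertices and tw(G) ≥ 2. Hence tw(G) = 2 exactly.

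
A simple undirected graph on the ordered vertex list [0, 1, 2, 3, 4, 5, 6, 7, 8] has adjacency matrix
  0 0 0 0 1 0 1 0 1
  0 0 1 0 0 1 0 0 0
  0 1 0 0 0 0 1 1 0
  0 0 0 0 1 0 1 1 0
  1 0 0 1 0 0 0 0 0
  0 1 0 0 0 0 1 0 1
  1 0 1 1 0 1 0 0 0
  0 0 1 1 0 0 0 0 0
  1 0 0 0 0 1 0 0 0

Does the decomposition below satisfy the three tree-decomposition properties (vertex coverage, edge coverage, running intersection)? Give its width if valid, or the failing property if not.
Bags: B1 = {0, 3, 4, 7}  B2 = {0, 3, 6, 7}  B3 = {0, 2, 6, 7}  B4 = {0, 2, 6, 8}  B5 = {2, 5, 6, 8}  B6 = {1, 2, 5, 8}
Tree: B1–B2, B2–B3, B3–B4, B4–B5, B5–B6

Yes; width 3.

Every vertex of G appears in some bag (union = {0, 1, 2, 3, 4, 5, 6, 7, 8}); every edge is covered by a bag; and for each vertex v the set of bags containing v is connected in the bag tree. The decomposition is therefore valid. The largest bag has 4 vertices, so the width is 3.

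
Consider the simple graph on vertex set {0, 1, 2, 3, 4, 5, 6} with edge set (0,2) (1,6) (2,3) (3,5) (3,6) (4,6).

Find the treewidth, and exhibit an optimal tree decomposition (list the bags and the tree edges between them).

Treewidth 1.
One optimal decomposition is:
Bags: B1 = {3, 6}  B2 = {3, 5}  B3 = {1, 6}  B4 = {2, 3}  B5 = {0, 2}  B6 = {4, 6}
Tree: B1–B2, B1–B3, B1–B4, B4–B5, B3–B6

The largest bag has 2 vertices, giving width 1; this decomposition certifies tw(G) ≤ 1. Any graph with an edge has treewidth ≥ 1, and G has the edge 6–3. Hence tw(G) = 1 exactly.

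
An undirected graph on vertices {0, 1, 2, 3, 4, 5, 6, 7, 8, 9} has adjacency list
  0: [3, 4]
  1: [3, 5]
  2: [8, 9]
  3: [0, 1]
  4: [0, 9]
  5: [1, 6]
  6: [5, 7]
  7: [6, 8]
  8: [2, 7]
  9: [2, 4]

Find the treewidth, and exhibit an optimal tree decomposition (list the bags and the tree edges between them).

Every bag has size at most 3, so the width is 3 − 1 = 2 and tw(G) ≤ 2. The edges 8–2–9–4–0–3–1–5–6–7–8 form a cycle, so G is not a tree and its treewidth is at least 2. Therefore the treewidth is 2.

Treewidth 2.
One optimal decomposition is:
Bags: B1 = {2, 8, 9}  B2 = {4, 8, 9}  B3 = {0, 4, 8}  B4 = {0, 3, 8}  B5 = {1, 3, 8}  B6 = {1, 5, 8}  B7 = {5, 6, 8}  B8 = {6, 7, 8}
Tree: B1–B2, B2–B3, B3–B4, B4–B5, B5–B6, B6–B7, B7–B8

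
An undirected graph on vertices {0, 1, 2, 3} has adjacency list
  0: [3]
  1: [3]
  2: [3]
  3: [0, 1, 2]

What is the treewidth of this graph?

1

A width-1 tree decomposition is:
Bags: B1 = {0, 3}  B2 = {1, 3}  B3 = {2, 3}
Tree: B1–B2, B1–B3
Every bag has size at most 2, so the width is 2 − 1 = 1 and tw(G) ≤ 1. Any graph with an edge has treewidth ≥ 1, and G has the edge 0–3. Combining the bounds, tw(G) = 1.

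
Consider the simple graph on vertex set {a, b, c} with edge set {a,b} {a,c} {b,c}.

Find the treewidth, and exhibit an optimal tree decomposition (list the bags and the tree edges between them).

A single bag containing all 3 vertices is trivially a valid decomposition of width 2. On the other hand G contains the 3-clique {a, b, c}. A clique must lie in a single bag of any decomposition, so no decomposition can have width below 2. Hence tw(G) = 2 exactly.

Treewidth 2.
One such decomposition:
Bags: B1 = {a, b, c}
Tree: (single bag)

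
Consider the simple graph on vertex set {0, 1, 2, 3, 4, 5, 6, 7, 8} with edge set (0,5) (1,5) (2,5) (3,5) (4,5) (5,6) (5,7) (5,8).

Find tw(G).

1

A width-1 tree decomposition is:
Bags: B1 = {3, 5}  B2 = {2, 5}  B3 = {1, 5}  B4 = {0, 5}  B5 = {5, 8}  B6 = {5, 7}  B7 = {5, 6}  B8 = {4, 5}
Tree: B1–B2, B2–B3, B1–B4, B3–B5, B3–B6, B5–B7, B4–B8
Each bag holds 2 vertices, so the decomposition has width 1, which upper-bounds the treewidth. Since G has at least one edge (e.g. 5–3), it is not an edgeless graph, so tw(G) ≥ 1. Hence tw(G) = 1 exactly.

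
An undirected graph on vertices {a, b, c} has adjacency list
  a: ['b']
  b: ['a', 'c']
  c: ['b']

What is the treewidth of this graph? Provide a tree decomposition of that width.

Every bag has size at most 2, so the width is 2 − 1 = 1 and tw(G) ≤ 1. G has an edge, so its treewidth is at least 1. The upper and lower bounds meet at 1, so that is the treewidth.

Treewidth 1.
One optimal decomposition is:
Bags: B1 = {a, b}  B2 = {b, c}
Tree: B1–B2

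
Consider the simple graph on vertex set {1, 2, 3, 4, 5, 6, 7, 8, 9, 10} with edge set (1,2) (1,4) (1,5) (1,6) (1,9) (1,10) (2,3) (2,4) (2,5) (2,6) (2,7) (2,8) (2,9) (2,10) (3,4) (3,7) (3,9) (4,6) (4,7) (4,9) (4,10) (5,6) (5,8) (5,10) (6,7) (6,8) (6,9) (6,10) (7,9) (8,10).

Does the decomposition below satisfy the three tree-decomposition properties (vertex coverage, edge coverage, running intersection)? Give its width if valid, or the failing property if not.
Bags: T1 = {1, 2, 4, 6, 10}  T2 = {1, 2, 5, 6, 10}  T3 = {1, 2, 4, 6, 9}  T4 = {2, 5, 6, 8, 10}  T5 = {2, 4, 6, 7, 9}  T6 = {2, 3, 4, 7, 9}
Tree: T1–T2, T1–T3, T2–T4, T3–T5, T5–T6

Checking the three conditions: (i) the bags cover all of {1, 2, 3, 4, 5, 6, 7, 8, 9, 10}; (ii) for each edge, some bag contains both endpoints; (iii) the bags containing any fixed vertex form a subtree. All hold, so the decomposition is valid with width 5 − 1 = 4.

Yes; width 4.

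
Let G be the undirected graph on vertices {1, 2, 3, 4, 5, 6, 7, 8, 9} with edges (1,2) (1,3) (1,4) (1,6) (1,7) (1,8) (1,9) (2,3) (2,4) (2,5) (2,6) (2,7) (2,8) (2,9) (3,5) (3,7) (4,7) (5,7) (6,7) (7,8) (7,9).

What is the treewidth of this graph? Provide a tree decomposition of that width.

Treewidth 3.
Bags: B1 = {1, 2, 7, 8}  B2 = {1, 2, 4, 7}  B3 = {1, 2, 6, 7}  B4 = {1, 2, 3, 7}  B5 = {1, 2, 7, 9}  B6 = {2, 3, 5, 7}
Tree: B1–B2, B2–B3, B1–B4, B3–B5, B4–B6

The largest bag has 4 vertices, giving width 3; this decomposition certifies tw(G) ≤ 3. For the lower bound, the 4 vertices {1, 2, 3, 7} are pairwise adjacent, and any tree decomposition puts a clique entirely inside one bag — forcing width ≥ 3. Therefore the treewidth is 3.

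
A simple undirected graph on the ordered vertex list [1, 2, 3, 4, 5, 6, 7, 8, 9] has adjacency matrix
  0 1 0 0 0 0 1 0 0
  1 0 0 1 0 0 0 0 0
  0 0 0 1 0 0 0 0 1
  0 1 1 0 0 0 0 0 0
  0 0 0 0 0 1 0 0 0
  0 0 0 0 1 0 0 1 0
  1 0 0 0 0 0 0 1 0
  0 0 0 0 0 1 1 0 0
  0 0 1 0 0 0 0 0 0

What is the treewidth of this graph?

1

A width-1 tree decomposition is:
Bags: B1 = {5, 6}  B2 = {6, 8}  B3 = {7, 8}  B4 = {1, 7}  B5 = {1, 2}  B6 = {2, 4}  B7 = {3, 4}  B8 = {3, 9}
Tree: B1–B2, B2–B3, B3–B4, B4–B5, B5–B6, B6–B7, B7–B8
The largest bag has 2 vertices, giving width 1; this decomposition certifies tw(G) ≤ 1. G has an edge, so its treewidth is at least 1. Therefore the treewidth is 1.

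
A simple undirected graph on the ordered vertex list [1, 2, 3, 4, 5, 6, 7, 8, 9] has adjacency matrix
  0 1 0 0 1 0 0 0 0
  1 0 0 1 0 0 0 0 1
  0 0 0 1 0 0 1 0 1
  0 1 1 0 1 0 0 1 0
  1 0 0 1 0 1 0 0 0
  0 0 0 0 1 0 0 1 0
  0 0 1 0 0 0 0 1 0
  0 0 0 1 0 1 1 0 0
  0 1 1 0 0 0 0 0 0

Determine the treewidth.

3

A width-3 tree decomposition is:
Bags: B1 = {2, 3, 7, 9}  B2 = {2, 3, 4, 7}  B3 = {2, 4, 7, 8}  B4 = {1, 2, 4, 8}  B5 = {1, 4, 5, 8}  B6 = {1, 5, 6, 8}
Tree: B1–B2, B2–B3, B3–B4, B4–B5, B5–B6
Every bag has size at most 4, so the width is 4 − 1 = 3 and tw(G) ≤ 3. For the lower bound: the 4 vertex sets {3,7,9}, {2}, {4}, {1,5,6,8} are disjoint, each induces a connected subgraph, and every pair is joined by at least one edge of G. Contracting each set to a single vertex therefore yields K_{4} as a minor, and since treewidth is minor-monotone, tw(G) ≥ tw(K_{4}) = 3. The upper and lower bounds meet at 3, so that is the treewidth.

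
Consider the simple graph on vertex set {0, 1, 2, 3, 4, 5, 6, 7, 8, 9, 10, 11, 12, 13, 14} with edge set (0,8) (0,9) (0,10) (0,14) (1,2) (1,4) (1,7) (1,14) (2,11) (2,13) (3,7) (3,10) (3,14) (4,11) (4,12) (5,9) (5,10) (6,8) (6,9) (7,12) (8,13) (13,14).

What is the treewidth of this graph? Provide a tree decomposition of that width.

Each bag holds 4 vertices, so the decomposition has width 3, which upper-bounds the treewidth. For the lower bound: the 4 vertex sets {5,6,9}, {10}, {0}, {3,8,13,14} are disjoint, each induces a connected subgraph, and every pair is joined by at least one edge of G. Contracting each set to a single vertex therefore yields K_{4} as a minor, and since treewidth is minor-monotone, tw(G) ≥ tw(K_{4}) = 3. Therefore the treewidth is 3.

Treewidth 3.
Bags: B1 = {5, 6, 9, 10}  B2 = {0, 6, 9, 10}  B3 = {0, 6, 8, 10}  B4 = {0, 3, 8, 10}  B5 = {0, 3, 8, 14}  B6 = {3, 8, 13, 14}  B7 = {3, 7, 13, 14}  B8 = {1, 7, 13, 14}  B9 = {1, 2, 7, 13}  B10 = {1, 2, 7, 12}  B11 = {1, 2, 4, 12}  B12 = {2, 4, 11, 12}
Tree: B1–B2, B2–B3, B3–B4, B4–B5, B5–B6, B6–B7, B7–B8, B8–B9, B9–B10, B10–B11, B11–B12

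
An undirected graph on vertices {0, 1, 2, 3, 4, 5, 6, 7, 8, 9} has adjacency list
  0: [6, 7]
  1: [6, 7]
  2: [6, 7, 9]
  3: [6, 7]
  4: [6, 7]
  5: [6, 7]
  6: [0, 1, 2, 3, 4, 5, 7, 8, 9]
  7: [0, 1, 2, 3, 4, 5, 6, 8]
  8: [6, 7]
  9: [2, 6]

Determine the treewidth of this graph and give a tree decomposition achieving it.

Treewidth 2.
Bags: B1 = {6, 7, 8}  B2 = {4, 6, 7}  B3 = {5, 6, 7}  B4 = {2, 6, 7}  B5 = {1, 6, 7}  B6 = {0, 6, 7}  B7 = {2, 6, 9}  B8 = {3, 6, 7}
Tree: B1–B2, B2–B3, B2–B4, B4–B5, B4–B6, B4–B7, B4–B8

Every bag has size at most 3, so the width is 3 − 1 = 2 and tw(G) ≤ 2. On the other hand G contains the 3-clique {2, 6, 9}. A clique must lie in a single bag of any decomposition, so no decomposition can have width below 2. Therefore the treewidth is 2.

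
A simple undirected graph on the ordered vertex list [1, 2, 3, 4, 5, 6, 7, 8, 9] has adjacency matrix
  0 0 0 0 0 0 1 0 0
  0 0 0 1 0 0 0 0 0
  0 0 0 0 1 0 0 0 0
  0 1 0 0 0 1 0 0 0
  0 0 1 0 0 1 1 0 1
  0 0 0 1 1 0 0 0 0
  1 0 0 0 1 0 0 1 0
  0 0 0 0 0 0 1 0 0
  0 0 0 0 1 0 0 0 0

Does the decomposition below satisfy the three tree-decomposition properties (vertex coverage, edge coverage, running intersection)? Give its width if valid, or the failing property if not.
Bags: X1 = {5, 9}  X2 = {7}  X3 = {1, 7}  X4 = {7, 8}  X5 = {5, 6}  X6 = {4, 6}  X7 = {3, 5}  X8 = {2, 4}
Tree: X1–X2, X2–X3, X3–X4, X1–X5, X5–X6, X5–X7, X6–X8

No — edge (5,7) lies in no bag.

A tree decomposition must satisfy three properties: every vertex lies in some bag; for every edge, both endpoints lie together in some bag; and for every vertex, the bags containing it form a connected subtree. Here edge (5,7) lies in no bag, so the decomposition is invalid.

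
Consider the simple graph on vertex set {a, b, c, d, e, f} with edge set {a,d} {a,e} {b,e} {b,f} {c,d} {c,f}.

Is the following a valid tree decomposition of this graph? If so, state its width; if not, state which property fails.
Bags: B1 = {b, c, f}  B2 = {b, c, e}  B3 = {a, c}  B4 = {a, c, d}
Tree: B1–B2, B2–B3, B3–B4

A tree decomposition must satisfy three properties: every vertex lies in some bag; for every edge, both endpoints lie together in some bag; and for every vertex, the bags containing it form a connected subtree. Here edge (e,a) lies in no bag, so the decomposition is invalid.

No — edge (e,a) lies in no bag.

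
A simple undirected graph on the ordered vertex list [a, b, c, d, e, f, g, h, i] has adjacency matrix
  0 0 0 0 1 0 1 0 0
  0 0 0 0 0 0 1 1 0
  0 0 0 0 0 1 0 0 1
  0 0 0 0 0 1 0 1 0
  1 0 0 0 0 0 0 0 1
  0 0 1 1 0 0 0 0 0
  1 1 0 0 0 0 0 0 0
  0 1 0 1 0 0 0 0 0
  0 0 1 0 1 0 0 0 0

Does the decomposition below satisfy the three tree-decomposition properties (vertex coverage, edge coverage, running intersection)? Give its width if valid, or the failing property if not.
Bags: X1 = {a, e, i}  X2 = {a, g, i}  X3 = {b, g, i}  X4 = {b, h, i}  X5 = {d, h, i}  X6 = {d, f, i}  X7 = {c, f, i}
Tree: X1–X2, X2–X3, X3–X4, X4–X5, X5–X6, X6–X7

Yes; width 2.

Checking the three conditions: (i) the bags cover all of {a, b, c, d, e, f, g, h, i}; (ii) for each edge, some bag contains both endpoints; (iii) the bags containing any fixed vertex form a subtree. All hold, so the decomposition is valid with width 3 − 1 = 2.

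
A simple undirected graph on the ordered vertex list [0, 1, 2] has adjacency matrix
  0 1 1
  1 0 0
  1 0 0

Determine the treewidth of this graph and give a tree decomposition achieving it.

Treewidth 1.
Bags: B1 = {0, 1}  B2 = {0, 2}
Tree: B1–B2

Every bag has size at most 2, so the width is 2 − 1 = 1 and tw(G) ≤ 1. Since G has at least one edge (e.g. 0–1), it is not an edgeless graph, so tw(G) ≥ 1. Therefore the treewidth is 1.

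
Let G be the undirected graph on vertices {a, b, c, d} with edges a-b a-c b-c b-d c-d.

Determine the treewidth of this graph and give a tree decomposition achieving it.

Treewidth 2.
One optimal decomposition is:
Bags: B1 = {a, b, c}  B2 = {b, c, d}
Tree: B1–B2

Each bag holds 3 vertices, so the decomposition has width 2, which upper-bounds the treewidth. For the lower bound, the 3 vertices {b, c, d} are pairwise adjacent, and any tree decomposition puts a clique entirely inside one bag — forcing width ≥ 2. Hence tw(G) = 2 exactly.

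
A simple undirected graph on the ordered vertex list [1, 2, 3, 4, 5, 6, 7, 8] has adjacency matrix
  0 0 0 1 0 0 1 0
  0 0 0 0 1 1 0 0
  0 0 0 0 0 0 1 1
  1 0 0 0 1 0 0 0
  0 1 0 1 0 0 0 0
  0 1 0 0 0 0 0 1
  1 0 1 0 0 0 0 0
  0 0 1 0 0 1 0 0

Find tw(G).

2

A width-2 tree decomposition is:
Bags: B1 = {1, 3, 7}  B2 = {1, 3, 8}  B3 = {1, 6, 8}  B4 = {1, 2, 6}  B5 = {1, 2, 5}  B6 = {1, 4, 5}
Tree: B1–B2, B2–B3, B3–B4, B4–B5, B5–B6
Every bag has size at most 3, so the width is 3 − 1 = 2 and tw(G) ≤ 2. The edges 1–7–3–8–6–2–5–4–1 form a cycle, so G is not a tree and its treewidth is at least 2. The upper and lower bounds meet at 2, so that is the treewidth.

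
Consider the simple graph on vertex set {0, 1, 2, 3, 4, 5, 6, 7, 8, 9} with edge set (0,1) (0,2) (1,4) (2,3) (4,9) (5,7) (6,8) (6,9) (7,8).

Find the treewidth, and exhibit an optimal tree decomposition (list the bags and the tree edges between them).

Every bag has size at most 2, so the width is 2 − 1 = 1 and tw(G) ≤ 1. G has an edge, so its treewidth is at least 1. Hence tw(G) = 1 exactly.

Treewidth 1.
One optimal decomposition is:
Bags: B1 = {5, 7}  B2 = {7, 8}  B3 = {6, 8}  B4 = {6, 9}  B5 = {4, 9}  B6 = {1, 4}  B7 = {0, 1}  B8 = {0, 2}  B9 = {2, 3}
Tree: B1–B2, B2–B3, B3–B4, B4–B5, B5–B6, B6–B7, B7–B8, B8–B9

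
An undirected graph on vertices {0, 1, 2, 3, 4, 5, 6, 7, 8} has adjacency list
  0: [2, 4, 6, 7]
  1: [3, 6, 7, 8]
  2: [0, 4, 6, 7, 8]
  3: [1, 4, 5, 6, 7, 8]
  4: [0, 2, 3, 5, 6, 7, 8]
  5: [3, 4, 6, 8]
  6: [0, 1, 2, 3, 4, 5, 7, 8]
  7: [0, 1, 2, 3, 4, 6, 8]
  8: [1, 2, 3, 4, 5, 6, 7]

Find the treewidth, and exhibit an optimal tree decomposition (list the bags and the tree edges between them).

Treewidth 4.
One optimal decomposition is:
Bags: B1 = {2, 4, 6, 7, 8}  B2 = {3, 4, 6, 7, 8}  B3 = {0, 2, 4, 6, 7}  B4 = {1, 3, 6, 7, 8}  B5 = {3, 4, 5, 6, 8}
Tree: B1–B2, B1–B3, B2–B4, B2–B5

Every bag has size at most 5, so the width is 5 − 1 = 4 and tw(G) ≤ 4. For the lower bound, the 5 vertices {1, 3, 6, 7, 8} are pairwise adjacent, and any tree decomposition puts a clique entirely inside one bag — forcing width ≥ 4. Combining the bounds, tw(G) = 4.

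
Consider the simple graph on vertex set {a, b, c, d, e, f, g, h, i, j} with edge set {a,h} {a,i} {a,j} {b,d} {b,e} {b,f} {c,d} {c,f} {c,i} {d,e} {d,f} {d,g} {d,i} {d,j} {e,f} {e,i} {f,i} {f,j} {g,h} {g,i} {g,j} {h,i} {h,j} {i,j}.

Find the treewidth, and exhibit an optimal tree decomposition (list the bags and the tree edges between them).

Treewidth 3.
One optimal decomposition is:
Bags: B1 = {d, f, i, j}  B2 = {c, d, f, i}  B3 = {d, g, i, j}  B4 = {d, e, f, i}  B5 = {g, h, i, j}  B6 = {b, d, e, f}  B7 = {a, h, i, j}
Tree: B1–B2, B1–B3, B2–B4, B3–B5, B4–B6, B5–B7

The largest bag has 4 vertices, giving width 3; this decomposition certifies tw(G) ≤ 3. Conversely, {b, d, e, f} is a clique of size 4, and the vertices of any clique must share a bag in every tree decomposition; so some bag has ≥ 4 vertices and tw(G) ≥ 3. Therefore the treewidth is 3.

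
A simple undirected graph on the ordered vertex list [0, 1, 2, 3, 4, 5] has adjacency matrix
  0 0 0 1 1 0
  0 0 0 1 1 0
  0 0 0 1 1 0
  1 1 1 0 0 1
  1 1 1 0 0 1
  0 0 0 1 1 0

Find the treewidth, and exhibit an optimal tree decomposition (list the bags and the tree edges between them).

The largest bag has 3 vertices, giving width 2; this decomposition certifies tw(G) ≤ 2. Since 3–0–4–5–3 is a cycle in G, G is not acyclic. Forests are exactly the graphs of treewidth ≤ 1, so tw(G) ≥ 2. Therefore the treewidth is 2.

Treewidth 2.
One optimal decomposition is:
Bags: B1 = {0, 3, 4}  B2 = {3, 4, 5}  B3 = {1, 3, 4}  B4 = {2, 3, 4}
Tree: B1–B2, B2–B3, B3–B4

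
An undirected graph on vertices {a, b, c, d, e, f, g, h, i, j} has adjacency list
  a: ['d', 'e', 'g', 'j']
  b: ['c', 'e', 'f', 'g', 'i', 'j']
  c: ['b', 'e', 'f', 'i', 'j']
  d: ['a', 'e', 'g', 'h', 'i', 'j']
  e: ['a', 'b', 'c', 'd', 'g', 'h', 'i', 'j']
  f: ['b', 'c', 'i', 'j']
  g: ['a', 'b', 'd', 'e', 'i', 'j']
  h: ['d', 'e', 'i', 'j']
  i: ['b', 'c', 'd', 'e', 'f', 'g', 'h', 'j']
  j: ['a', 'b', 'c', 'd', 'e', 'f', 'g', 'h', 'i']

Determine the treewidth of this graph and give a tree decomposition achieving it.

Treewidth 4.
One optimal decomposition is:
Bags: B1 = {b, e, g, i, j}  B2 = {d, e, g, i, j}  B3 = {b, c, e, i, j}  B4 = {a, d, e, g, j}  B5 = {d, e, h, i, j}  B6 = {b, c, f, i, j}
Tree: B1–B2, B1–B3, B2–B4, B2–B5, B3–B6

Every bag has size at most 5, so the width is 5 − 1 = 4 and tw(G) ≤ 4. Conversely, {a, d, e, g, j} is a clique of size 5, and the vertices of any clique must share a bag in every tree decomposition; so some bag has ≥ 5 vertices and tw(G) ≥ 4. Hence tw(G) = 4 exactly.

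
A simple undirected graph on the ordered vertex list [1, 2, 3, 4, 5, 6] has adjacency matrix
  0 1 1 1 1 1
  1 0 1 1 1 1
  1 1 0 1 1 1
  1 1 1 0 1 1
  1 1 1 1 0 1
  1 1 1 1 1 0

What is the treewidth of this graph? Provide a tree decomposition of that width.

Treewidth 5.
One such decomposition:
Bags: B1 = {1, 2, 3, 4, 5, 6}
Tree: (single bag)

A single bag containing all 6 vertices is trivially a valid decomposition of width 5. On the other hand G contains the 6-clique {1, 2, 3, 4, 5, 6}. A clique must lie in a single bag of any decomposition, so no decomposition can have width below 5. The upper and lower bounds meet at 5, so that is the treewidth.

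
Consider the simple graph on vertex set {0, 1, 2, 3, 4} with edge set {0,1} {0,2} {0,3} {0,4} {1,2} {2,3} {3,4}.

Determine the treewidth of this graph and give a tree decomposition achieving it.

The largest bag has 3 vertices, giving width 2; this decomposition certifies tw(G) ≤ 2. On the other hand G contains the 3-clique {0, 1, 2}. A clique must lie in a single bag of any decomposition, so no decomposition can have width below 2. Therefore the treewidth is 2.

Treewidth 2.
One optimal decomposition is:
Bags: B1 = {0, 2, 3}  B2 = {0, 3, 4}  B3 = {0, 1, 2}
Tree: B1–B2, B1–B3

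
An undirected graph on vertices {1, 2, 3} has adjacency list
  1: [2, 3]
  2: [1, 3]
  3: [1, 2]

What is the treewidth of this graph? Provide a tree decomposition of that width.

Treewidth 2.
One optimal decomposition is:
Bags: B1 = {1, 2, 3}
Tree: (single bag)

With just one bag of size 3, the width is 3 − 1 = 2, so tw(G) ≤ 2. On the other hand G contains the 3-clique {1, 2, 3}. A clique must lie in a single bag of any decomposition, so no decomposition can have width below 2. Therefore the treewidth is 2.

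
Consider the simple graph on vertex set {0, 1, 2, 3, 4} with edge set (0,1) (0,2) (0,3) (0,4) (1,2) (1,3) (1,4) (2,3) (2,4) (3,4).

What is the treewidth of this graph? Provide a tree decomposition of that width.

Treewidth 4.
One such decomposition:
Bags: B1 = {0, 1, 2, 3, 4}
Tree: (single bag)

With just one bag of size 5, the width is 5 − 1 = 4, so tw(G) ≤ 4. On the other hand G contains the 5-clique {0, 1, 2, 3, 4}. A clique must lie in a single bag of any decomposition, so no decomposition can have width below 4. The upper and lower bounds meet at 4, so that is the treewidth.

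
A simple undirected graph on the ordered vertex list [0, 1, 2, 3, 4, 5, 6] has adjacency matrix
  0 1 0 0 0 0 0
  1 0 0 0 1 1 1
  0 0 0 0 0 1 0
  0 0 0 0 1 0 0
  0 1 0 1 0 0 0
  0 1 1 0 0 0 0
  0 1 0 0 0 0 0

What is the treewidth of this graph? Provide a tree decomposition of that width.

Treewidth 1.
One optimal decomposition is:
Bags: B1 = {1, 6}  B2 = {1, 5}  B3 = {1, 4}  B4 = {0, 1}  B5 = {2, 5}  B6 = {3, 4}
Tree: B1–B2, B1–B3, B2–B4, B2–B5, B3–B6

Each bag holds 2 vertices, so the decomposition has width 1, which upper-bounds the treewidth. Since G has at least one edge (e.g. 1–6), it is not an edgeless graph, so tw(G) ≥ 1. The upper and lower bounds meet at 1, so that is the treewidth.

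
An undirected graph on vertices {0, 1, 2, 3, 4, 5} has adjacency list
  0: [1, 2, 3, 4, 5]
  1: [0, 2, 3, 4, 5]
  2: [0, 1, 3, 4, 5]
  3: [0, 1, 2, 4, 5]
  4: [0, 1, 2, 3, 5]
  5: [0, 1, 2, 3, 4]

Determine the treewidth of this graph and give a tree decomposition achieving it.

Treewidth 5.
Bags: B1 = {0, 1, 2, 3, 4, 5}
Tree: (single bag)

With just one bag of size 6, the width is 6 − 1 = 5, so tw(G) ≤ 5. On the other hand G contains the 6-clique {0, 1, 2, 3, 4, 5}. A clique must lie in a single bag of any decomposition, so no decomposition can have width below 5. The upper and lower bounds meet at 5, so that is the treewidth.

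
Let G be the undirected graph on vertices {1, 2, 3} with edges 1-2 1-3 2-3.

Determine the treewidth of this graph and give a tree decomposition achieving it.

With just one bag of size 3, the width is 3 − 1 = 2, so tw(G) ≤ 2. On the other hand G contains the 3-clique {1, 2, 3}. A clique must lie in a single bag of any decomposition, so no decomposition can have width below 2. The upper and lower bounds meet at 2, so that is the treewidth.

Treewidth 2.
One optimal decomposition is:
Bags: B1 = {1, 2, 3}
Tree: (single bag)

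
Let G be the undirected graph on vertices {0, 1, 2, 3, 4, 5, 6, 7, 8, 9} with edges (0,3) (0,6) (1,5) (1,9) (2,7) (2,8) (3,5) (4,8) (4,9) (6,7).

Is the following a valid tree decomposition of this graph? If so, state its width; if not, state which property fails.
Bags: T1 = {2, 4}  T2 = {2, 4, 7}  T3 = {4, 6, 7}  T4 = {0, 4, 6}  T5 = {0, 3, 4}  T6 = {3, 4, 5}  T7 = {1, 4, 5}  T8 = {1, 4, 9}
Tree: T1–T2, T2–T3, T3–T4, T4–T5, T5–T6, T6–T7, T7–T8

No — vertex 8 appears in no bag.

A tree decomposition must satisfy three properties: every vertex lies in some bag; for every edge, both endpoints lie together in some bag; and for every vertex, the bags containing it form a connected subtree. Here vertex 8 appears in no bag, so the decomposition is invalid.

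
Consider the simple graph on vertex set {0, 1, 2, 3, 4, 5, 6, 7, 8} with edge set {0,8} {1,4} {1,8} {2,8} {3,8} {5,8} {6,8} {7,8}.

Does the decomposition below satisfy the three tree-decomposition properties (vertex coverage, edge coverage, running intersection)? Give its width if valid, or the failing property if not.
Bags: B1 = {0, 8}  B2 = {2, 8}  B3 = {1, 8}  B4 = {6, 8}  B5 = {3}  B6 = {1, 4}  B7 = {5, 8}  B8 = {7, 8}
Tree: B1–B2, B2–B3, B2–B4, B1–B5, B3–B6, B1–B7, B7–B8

A tree decomposition must satisfy three properties: every vertex lies in some bag; for every edge, both endpoints lie together in some bag; and for every vertex, the bags containing it form a connected subtree. Here edge (8,3) lies in no bag, so the decomposition is invalid.

No — edge (8,3) lies in no bag.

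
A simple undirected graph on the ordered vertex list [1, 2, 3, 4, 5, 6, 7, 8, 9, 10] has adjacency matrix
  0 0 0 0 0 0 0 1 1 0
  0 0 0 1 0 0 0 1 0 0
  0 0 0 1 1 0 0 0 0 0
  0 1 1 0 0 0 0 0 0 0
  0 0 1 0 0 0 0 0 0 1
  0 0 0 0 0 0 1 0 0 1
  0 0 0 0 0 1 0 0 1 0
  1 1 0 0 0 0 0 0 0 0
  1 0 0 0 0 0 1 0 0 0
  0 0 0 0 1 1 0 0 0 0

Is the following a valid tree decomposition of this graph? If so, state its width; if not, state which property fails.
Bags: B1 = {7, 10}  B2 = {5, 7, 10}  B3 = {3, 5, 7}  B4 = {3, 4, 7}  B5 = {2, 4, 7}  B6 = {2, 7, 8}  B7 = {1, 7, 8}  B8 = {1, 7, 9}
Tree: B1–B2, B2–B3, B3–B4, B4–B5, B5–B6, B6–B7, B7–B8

No — vertex 6 appears in no bag.

A tree decomposition must satisfy three properties: every vertex lies in some bag; for every edge, both endpoints lie together in some bag; and for every vertex, the bags containing it form a connected subtree. Here vertex 6 appears in no bag, so the decomposition is invalid.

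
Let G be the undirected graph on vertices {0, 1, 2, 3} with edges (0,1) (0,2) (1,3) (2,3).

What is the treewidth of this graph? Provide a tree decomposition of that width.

Treewidth 2.
One optimal decomposition is:
Bags: B1 = {0, 1, 2}  B2 = {1, 2, 3}
Tree: B1–B2

Every bag has size at most 3, so the width is 3 − 1 = 2 and tw(G) ≤ 2. The edges 1–0–2–3–1 form a cycle, so G is not a tree and its treewidth is at least 2. The upper and lower bounds meet at 2, so that is the treewidth.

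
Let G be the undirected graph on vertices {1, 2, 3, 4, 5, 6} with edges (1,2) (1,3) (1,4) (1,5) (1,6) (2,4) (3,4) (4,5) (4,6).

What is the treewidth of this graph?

2

A width-2 tree decomposition is:
Bags: B1 = {1, 4, 6}  B2 = {1, 2, 4}  B3 = {1, 3, 4}  B4 = {1, 4, 5}
Tree: B1–B2, B1–B3, B3–B4
The largest bag has 3 vertices, giving width 2; this decomposition certifies tw(G) ≤ 2. On the other hand G contains the 3-clique {1, 2, 4}. A clique must lie in a single bag of any decomposition, so no decomposition can have width below 2. Hence tw(G) = 2 exactly.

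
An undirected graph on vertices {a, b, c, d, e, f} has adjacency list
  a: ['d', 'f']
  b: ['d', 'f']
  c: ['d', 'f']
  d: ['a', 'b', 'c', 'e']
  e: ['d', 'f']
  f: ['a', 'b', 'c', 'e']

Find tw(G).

A width-2 tree decomposition is:
Bags: B1 = {d, e, f}  B2 = {a, d, f}  B3 = {c, d, f}  B4 = {b, d, f}
Tree: B1–B2, B2–B3, B3–B4
The largest bag has 3 vertices, giving width 2; this decomposition certifies tw(G) ≤ 2. For the lower bound, G contains the cycle d–e–f–a–d, so G is not a forest; only forests have treewidth ≤ 1, hence tw(G) ≥ 2. Combining the bounds, tw(G) = 2.

2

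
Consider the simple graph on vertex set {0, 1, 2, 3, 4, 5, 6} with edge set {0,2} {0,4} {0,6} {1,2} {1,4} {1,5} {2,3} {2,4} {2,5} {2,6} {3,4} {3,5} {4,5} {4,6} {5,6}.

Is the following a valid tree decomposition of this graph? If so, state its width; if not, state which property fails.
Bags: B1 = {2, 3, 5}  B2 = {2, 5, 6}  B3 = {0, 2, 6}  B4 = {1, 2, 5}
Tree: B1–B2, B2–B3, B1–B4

A tree decomposition must satisfy three properties: every vertex lies in some bag; for every edge, both endpoints lie together in some bag; and for every vertex, the bags containing it form a connected subtree. Here vertex 4 appears in no bag, so the decomposition is invalid.

No — vertex 4 appears in no bag.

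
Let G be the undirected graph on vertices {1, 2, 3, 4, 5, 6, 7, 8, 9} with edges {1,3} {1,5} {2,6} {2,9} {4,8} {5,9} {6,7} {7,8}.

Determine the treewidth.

A width-1 tree decomposition is:
Bags: B1 = {4, 8}  B2 = {7, 8}  B3 = {6, 7}  B4 = {2, 6}  B5 = {2, 9}  B6 = {5, 9}  B7 = {1, 5}  B8 = {1, 3}
Tree: B1–B2, B2–B3, B3–B4, B4–B5, B5–B6, B6–B7, B7–B8
Each bag holds 2 vertices, so the decomposition has width 1, which upper-bounds the treewidth. Any graph with an edge has treewidth ≥ 1, and G has the edge 4–8. The upper and lower bounds meet at 1, so that is the treewidth.

1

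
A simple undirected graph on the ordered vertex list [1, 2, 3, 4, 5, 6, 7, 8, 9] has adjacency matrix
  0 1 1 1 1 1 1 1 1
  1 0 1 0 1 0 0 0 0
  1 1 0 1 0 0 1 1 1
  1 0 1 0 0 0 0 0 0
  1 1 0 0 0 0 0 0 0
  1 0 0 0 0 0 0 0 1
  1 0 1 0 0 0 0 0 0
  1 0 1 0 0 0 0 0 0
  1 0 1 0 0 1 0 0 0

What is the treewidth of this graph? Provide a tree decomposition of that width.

Each bag holds 3 vertices, so the decomposition has width 2, which upper-bounds the treewidth. On the other hand G contains the 3-clique {1, 2, 3}. A clique must lie in a single bag of any decomposition, so no decomposition can have width below 2. Therefore the treewidth is 2.

Treewidth 2.
Bags: B1 = {1, 6, 9}  B2 = {1, 3, 9}  B3 = {1, 2, 3}  B4 = {1, 3, 8}  B5 = {1, 3, 7}  B6 = {1, 3, 4}  B7 = {1, 2, 5}
Tree: B1–B2, B2–B3, B3–B4, B3–B5, B3–B6, B3–B7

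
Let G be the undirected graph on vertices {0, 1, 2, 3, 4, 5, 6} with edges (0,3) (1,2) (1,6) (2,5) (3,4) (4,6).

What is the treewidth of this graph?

A width-1 tree decomposition is:
Bags: B1 = {0, 3}  B2 = {3, 4}  B3 = {4, 6}  B4 = {1, 6}  B5 = {1, 2}  B6 = {2, 5}
Tree: B1–B2, B2–B3, B3–B4, B4–B5, B5–B6
The largest bag has 2 vertices, giving width 1; this decomposition certifies tw(G) ≤ 1. Any graph with an edge has treewidth ≥ 1, and G has the edge 0–3. Combining the bounds, tw(G) = 1.

1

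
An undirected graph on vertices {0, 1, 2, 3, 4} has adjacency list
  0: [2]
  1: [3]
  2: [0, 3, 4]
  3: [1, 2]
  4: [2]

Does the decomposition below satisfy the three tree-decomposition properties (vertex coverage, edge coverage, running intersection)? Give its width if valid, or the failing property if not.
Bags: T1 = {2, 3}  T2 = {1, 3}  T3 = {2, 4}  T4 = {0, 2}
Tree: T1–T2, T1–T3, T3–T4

Yes; width 1.

Checking the three conditions: (i) the bags cover all of {0, 1, 2, 3, 4}; (ii) for each edge, some bag contains both endpoints; (iii) the bags containing any fixed vertex form a subtree. All hold, so the decomposition is valid with width 2 − 1 = 1.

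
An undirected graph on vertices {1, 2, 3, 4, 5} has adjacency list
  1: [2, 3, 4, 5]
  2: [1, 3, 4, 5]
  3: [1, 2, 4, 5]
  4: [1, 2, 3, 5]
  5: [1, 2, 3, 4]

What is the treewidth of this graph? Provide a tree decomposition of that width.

Treewidth 4.
One such decomposition:
Bags: B1 = {1, 2, 3, 4, 5}
Tree: (single bag)

With just one bag of size 5, the width is 5 − 1 = 4, so tw(G) ≤ 4. Conversely, {1, 2, 3, 4, 5} is a clique of size 5, and the vertices of any clique must share a bag in every tree decomposition; so some bag has ≥ 5 vertices and tw(G) ≥ 4. Therefore the treewidth is 4.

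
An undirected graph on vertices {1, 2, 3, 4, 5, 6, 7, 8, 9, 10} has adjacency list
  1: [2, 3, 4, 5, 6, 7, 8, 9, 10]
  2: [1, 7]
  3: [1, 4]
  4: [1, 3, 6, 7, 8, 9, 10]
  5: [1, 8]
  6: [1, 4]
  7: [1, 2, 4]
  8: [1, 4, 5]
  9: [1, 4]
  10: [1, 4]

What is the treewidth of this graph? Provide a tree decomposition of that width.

Treewidth 2.
One such decomposition:
Bags: B1 = {1, 4, 7}  B2 = {1, 4, 8}  B3 = {1, 3, 4}  B4 = {1, 2, 7}  B5 = {1, 4, 10}  B6 = {1, 5, 8}  B7 = {1, 4, 6}  B8 = {1, 4, 9}
Tree: B1–B2, B1–B3, B1–B4, B1–B5, B2–B6, B2–B7, B2–B8

Every bag has size at most 3, so the width is 3 − 1 = 2 and tw(G) ≤ 2. For the lower bound, the 3 vertices {1, 2, 7} are pairwise adjacent, and any tree decomposition puts a clique entirely inside one bag — forcing width ≥ 2. Therefore the treewidth is 2.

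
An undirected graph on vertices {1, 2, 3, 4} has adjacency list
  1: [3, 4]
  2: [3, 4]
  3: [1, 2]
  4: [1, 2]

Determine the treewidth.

A width-2 tree decomposition is:
Bags: B1 = {1, 2, 4}  B2 = {1, 2, 3}
Tree: B1–B2
Every bag has size at most 3, so the width is 3 − 1 = 2 and tw(G) ≤ 2. For the lower bound, G contains the cycle 2–4–1–3–2, so G is not a forest; only forests have treewidth ≤ 1, hence tw(G) ≥ 2. The upper and lower bounds meet at 2, so that is the treewidth.

2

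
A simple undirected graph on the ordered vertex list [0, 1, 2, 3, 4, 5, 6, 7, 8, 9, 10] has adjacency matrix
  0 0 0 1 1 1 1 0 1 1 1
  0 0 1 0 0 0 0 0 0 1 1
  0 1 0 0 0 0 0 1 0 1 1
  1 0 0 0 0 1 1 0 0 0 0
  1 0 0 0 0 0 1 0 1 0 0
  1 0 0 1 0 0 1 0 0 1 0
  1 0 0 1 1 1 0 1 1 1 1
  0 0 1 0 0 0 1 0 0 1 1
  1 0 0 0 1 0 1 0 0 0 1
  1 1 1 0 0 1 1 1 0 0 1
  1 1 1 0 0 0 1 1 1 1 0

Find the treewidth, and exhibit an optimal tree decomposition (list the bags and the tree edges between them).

Treewidth 3.
One such decomposition:
Bags: B1 = {2, 7, 9, 10}  B2 = {6, 7, 9, 10}  B3 = {0, 6, 9, 10}  B4 = {0, 6, 8, 10}  B5 = {1, 2, 9, 10}  B6 = {0, 5, 6, 9}  B7 = {0, 3, 5, 6}  B8 = {0, 4, 6, 8}
Tree: B1–B2, B2–B3, B3–B4, B1–B5, B3–B6, B6–B7, B4–B8

Each bag holds 4 vertices, so the decomposition has width 3, which upper-bounds the treewidth. Conversely, {1, 2, 9, 10} is a clique of size 4, and the vertices of any clique must share a bag in every tree decomposition; so some bag has ≥ 4 vertices and tw(G) ≥ 3. Therefore the treewidth is 3.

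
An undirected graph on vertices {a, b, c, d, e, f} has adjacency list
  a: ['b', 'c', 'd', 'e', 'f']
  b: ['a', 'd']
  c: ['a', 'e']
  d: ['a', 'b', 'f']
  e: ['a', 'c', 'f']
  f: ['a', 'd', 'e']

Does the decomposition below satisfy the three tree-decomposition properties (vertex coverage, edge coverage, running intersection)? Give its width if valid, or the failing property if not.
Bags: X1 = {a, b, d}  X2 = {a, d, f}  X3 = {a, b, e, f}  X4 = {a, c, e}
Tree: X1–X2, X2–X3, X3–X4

No — bags containing vertex b are not connected in the tree.

A tree decomposition must satisfy three properties: every vertex lies in some bag; for every edge, both endpoints lie together in some bag; and for every vertex, the bags containing it form a connected subtree. Here bags containing vertex b are not connected in the tree, so the decomposition is invalid.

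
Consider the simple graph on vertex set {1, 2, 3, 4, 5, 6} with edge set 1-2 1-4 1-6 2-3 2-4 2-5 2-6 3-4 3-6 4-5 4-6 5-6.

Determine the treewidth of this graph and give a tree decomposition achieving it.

The largest bag has 4 vertices, giving width 3; this decomposition certifies tw(G) ≤ 3. For the lower bound, the 4 vertices {1, 2, 4, 6} are pairwise adjacent, and any tree decomposition puts a clique entirely inside one bag — forcing width ≥ 3. The upper and lower bounds meet at 3, so that is the treewidth.

Treewidth 3.
One such decomposition:
Bags: B1 = {2, 4, 5, 6}  B2 = {2, 3, 4, 6}  B3 = {1, 2, 4, 6}
Tree: B1–B2, B2–B3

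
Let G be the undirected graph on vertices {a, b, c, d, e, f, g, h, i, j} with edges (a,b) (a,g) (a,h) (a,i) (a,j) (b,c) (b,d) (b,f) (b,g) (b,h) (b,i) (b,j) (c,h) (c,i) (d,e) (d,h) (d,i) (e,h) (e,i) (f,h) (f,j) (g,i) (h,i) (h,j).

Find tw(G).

A width-3 tree decomposition is:
Bags: B1 = {b, d, h, i}  B2 = {a, b, h, i}  B3 = {a, b, h, j}  B4 = {a, b, g, i}  B5 = {d, e, h, i}  B6 = {b, c, h, i}  B7 = {b, f, h, j}
Tree: B1–B2, B2–B3, B2–B4, B1–B5, B1–B6, B3–B7
The largest bag has 4 vertices, giving width 3; this decomposition certifies tw(G) ≤ 3. On the other hand G contains the 4-clique {a, b, g, i}. A clique must lie in a single bag of any decomposition, so no decomposition can have width below 3. Combining the bounds, tw(G) = 3.

3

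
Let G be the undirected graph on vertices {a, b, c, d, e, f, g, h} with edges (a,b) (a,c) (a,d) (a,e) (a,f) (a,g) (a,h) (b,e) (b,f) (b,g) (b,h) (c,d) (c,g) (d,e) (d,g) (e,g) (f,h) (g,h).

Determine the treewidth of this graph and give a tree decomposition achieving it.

Treewidth 3.
One optimal decomposition is:
Bags: B1 = {a, b, g, h}  B2 = {a, b, e, g}  B3 = {a, b, f, h}  B4 = {a, d, e, g}  B5 = {a, c, d, g}
Tree: B1–B2, B1–B3, B2–B4, B4–B5

Each bag holds 4 vertices, so the decomposition has width 3, which upper-bounds the treewidth. Conversely, {a, d, e, g} is a clique of size 4, and the vertices of any clique must share a bag in every tree decomposition; so some bag has ≥ 4 vertices and tw(G) ≥ 3. Combining the bounds, tw(G) = 3.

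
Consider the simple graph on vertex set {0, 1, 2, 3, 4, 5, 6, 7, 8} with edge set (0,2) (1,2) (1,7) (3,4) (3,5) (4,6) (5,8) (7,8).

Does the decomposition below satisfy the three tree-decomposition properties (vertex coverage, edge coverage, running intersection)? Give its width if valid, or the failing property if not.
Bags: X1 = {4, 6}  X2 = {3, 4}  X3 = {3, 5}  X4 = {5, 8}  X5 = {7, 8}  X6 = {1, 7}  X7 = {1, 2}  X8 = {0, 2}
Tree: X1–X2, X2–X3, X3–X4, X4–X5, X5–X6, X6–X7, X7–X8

Yes; width 1.

Checking the three conditions: (i) the bags cover all of {0, 1, 2, 3, 4, 5, 6, 7, 8}; (ii) for each edge, some bag contains both endpoints; (iii) the bags containing any fixed vertex form a subtree. All hold, so the decomposition is valid with width 2 − 1 = 1.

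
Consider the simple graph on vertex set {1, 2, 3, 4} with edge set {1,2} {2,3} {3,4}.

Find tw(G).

1

A width-1 tree decomposition is:
Bags: B1 = {2, 3}  B2 = {1, 2}  B3 = {3, 4}
Tree: B1–B2, B1–B3
Each bag holds 2 vertices, so the decomposition has width 1, which upper-bounds the treewidth. Any graph with an edge has treewidth ≥ 1, and G has the edge 3–2. Hence tw(G) = 1 exactly.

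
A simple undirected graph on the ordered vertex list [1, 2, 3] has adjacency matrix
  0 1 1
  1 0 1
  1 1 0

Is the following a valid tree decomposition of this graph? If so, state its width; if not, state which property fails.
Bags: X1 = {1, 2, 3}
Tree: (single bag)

Yes; width 2.

Every vertex of G appears in some bag (union = {1, 2, 3}); every edge is covered by a bag; and for each vertex v the set of bags containing v is connected in the bag tree. The decomposition is therefore valid. The largest bag has 3 vertices, so the width is 2.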